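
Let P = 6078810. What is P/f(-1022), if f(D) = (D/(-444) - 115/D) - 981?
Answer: -172398091005/27753179 ≈ -6211.8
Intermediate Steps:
f(D) = -981 - 115/D - D/444 (f(D) = (D*(-1/444) - 115/D) - 981 = (-D/444 - 115/D) - 981 = (-115/D - D/444) - 981 = -981 - 115/D - D/444)
P/f(-1022) = 6078810/(-981 - 115/(-1022) - 1/444*(-1022)) = 6078810/(-981 - 115*(-1/1022) + 511/222) = 6078810/(-981 + 115/1022 + 511/222) = 6078810/(-55506358/56721) = 6078810*(-56721/55506358) = -172398091005/27753179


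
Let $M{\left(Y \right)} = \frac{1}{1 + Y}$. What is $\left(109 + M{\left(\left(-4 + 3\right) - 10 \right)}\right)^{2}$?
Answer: $\frac{1185921}{100} \approx 11859.0$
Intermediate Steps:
$\left(109 + M{\left(\left(-4 + 3\right) - 10 \right)}\right)^{2} = \left(109 + \frac{1}{1 + \left(\left(-4 + 3\right) - 10\right)}\right)^{2} = \left(109 + \frac{1}{1 - 11}\right)^{2} = \left(109 + \frac{1}{-10}\right)^{2} = \left(109 - \frac{1}{10}\right)^{2} = \left(\frac{1089}{10}\right)^{2} = \frac{1185921}{100}$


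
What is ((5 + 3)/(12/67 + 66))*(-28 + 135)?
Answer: 28676/2217 ≈ 12.935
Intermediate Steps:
((5 + 3)/(12/67 + 66))*(-28 + 135) = (8/(12*(1/67) + 66))*107 = (8/(12/67 + 66))*107 = (8/(4434/67))*107 = (8*(67/4434))*107 = (268/2217)*107 = 28676/2217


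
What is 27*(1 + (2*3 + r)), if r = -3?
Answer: 108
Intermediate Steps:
27*(1 + (2*3 + r)) = 27*(1 + (2*3 - 3)) = 27*(1 + (6 - 3)) = 27*(1 + 3) = 27*4 = 108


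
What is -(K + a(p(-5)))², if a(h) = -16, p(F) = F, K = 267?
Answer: -63001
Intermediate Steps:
-(K + a(p(-5)))² = -(267 - 16)² = -1*251² = -1*63001 = -63001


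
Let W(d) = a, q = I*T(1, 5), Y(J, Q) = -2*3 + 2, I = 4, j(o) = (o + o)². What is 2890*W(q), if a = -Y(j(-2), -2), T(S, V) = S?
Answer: 11560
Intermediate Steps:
j(o) = 4*o² (j(o) = (2*o)² = 4*o²)
Y(J, Q) = -4 (Y(J, Q) = -6 + 2 = -4)
a = 4 (a = -1*(-4) = 4)
q = 4 (q = 4*1 = 4)
W(d) = 4
2890*W(q) = 2890*4 = 11560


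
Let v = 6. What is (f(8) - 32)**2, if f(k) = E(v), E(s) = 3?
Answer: 841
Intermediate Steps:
f(k) = 3
(f(8) - 32)**2 = (3 - 32)**2 = (-29)**2 = 841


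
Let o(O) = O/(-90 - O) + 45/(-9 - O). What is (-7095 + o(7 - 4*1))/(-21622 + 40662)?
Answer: -880249/2360960 ≈ -0.37284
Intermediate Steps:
o(O) = 45/(-9 - O) + O/(-90 - O)
(-7095 + o(7 - 4*1))/(-21622 + 40662) = (-7095 + (-4050 - (7 - 4*1)² - 54*(7 - 4*1))/(810 + (7 - 4*1)² + 99*(7 - 4*1)))/(-21622 + 40662) = (-7095 + (-4050 - (7 - 4)² - 54*(7 - 4))/(810 + (7 - 4)² + 99*(7 - 4)))/19040 = (-7095 + (-4050 - 1*3² - 54*3)/(810 + 3² + 99*3))*(1/19040) = (-7095 + (-4050 - 1*9 - 162)/(810 + 9 + 297))*(1/19040) = (-7095 + (-4050 - 9 - 162)/1116)*(1/19040) = (-7095 + (1/1116)*(-4221))*(1/19040) = (-7095 - 469/124)*(1/19040) = -880249/124*1/19040 = -880249/2360960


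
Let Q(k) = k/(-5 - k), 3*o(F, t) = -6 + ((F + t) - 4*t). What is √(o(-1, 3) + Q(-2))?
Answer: I*√42/3 ≈ 2.1602*I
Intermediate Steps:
o(F, t) = -2 - t + F/3 (o(F, t) = (-6 + ((F + t) - 4*t))/3 = (-6 + (F - 3*t))/3 = (-6 + F - 3*t)/3 = -2 - t + F/3)
√(o(-1, 3) + Q(-2)) = √((-2 - 1*3 + (⅓)*(-1)) - 1*(-2)/(5 - 2)) = √((-2 - 3 - ⅓) - 1*(-2)/3) = √(-16/3 - 1*(-2)*⅓) = √(-16/3 + ⅔) = √(-14/3) = I*√42/3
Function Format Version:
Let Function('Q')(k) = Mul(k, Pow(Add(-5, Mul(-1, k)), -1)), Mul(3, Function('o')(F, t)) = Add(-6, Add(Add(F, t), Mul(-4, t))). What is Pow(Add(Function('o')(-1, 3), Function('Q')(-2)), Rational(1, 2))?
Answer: Mul(Rational(1, 3), I, Pow(42, Rational(1, 2))) ≈ Mul(2.1602, I)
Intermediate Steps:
Function('o')(F, t) = Add(-2, Mul(-1, t), Mul(Rational(1, 3), F)) (Function('o')(F, t) = Mul(Rational(1, 3), Add(-6, Add(Add(F, t), Mul(-4, t)))) = Mul(Rational(1, 3), Add(-6, Add(F, Mul(-3, t)))) = Mul(Rational(1, 3), Add(-6, F, Mul(-3, t))) = Add(-2, Mul(-1, t), Mul(Rational(1, 3), F)))
Pow(Add(Function('o')(-1, 3), Function('Q')(-2)), Rational(1, 2)) = Pow(Add(Add(-2, Mul(-1, 3), Mul(Rational(1, 3), -1)), Mul(-1, -2, Pow(Add(5, -2), -1))), Rational(1, 2)) = Pow(Add(Add(-2, -3, Rational(-1, 3)), Mul(-1, -2, Pow(3, -1))), Rational(1, 2)) = Pow(Add(Rational(-16, 3), Mul(-1, -2, Rational(1, 3))), Rational(1, 2)) = Pow(Add(Rational(-16, 3), Rational(2, 3)), Rational(1, 2)) = Pow(Rational(-14, 3), Rational(1, 2)) = Mul(Rational(1, 3), I, Pow(42, Rational(1, 2)))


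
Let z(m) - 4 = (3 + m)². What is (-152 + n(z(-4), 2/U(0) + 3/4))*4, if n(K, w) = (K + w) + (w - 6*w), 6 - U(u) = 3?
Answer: -1832/3 ≈ -610.67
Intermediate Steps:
U(u) = 3 (U(u) = 6 - 1*3 = 6 - 3 = 3)
z(m) = 4 + (3 + m)²
n(K, w) = K - 4*w (n(K, w) = (K + w) - 5*w = K - 4*w)
(-152 + n(z(-4), 2/U(0) + 3/4))*4 = (-152 + ((4 + (3 - 4)²) - 4*(2/3 + 3/4)))*4 = (-152 + ((4 + (-1)²) - 4*(2*(⅓) + 3*(¼))))*4 = (-152 + ((4 + 1) - 4*(⅔ + ¾)))*4 = (-152 + (5 - 4*17/12))*4 = (-152 + (5 - 17/3))*4 = (-152 - ⅔)*4 = -458/3*4 = -1832/3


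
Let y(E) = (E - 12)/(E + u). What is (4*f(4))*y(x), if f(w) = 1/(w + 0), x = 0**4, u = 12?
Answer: -1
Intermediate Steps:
x = 0
f(w) = 1/w
y(E) = (-12 + E)/(12 + E) (y(E) = (E - 12)/(E + 12) = (-12 + E)/(12 + E))
(4*f(4))*y(x) = (4/4)*((-12 + 0)/(12 + 0)) = (4*(1/4))*(-12/12) = 1*((1/12)*(-12)) = 1*(-1) = -1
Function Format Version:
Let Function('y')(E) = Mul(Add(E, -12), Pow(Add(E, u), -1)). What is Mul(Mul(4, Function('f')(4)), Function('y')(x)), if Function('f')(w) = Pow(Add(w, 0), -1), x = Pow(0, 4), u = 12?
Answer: -1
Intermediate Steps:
x = 0
Function('f')(w) = Pow(w, -1)
Function('y')(E) = Mul(Pow(Add(12, E), -1), Add(-12, E)) (Function('y')(E) = Mul(Add(E, -12), Pow(Add(E, 12), -1)) = Mul(Add(-12, E), Pow(Add(12, E), -1)) = Mul(Pow(Add(12, E), -1), Add(-12, E)))
Mul(Mul(4, Function('f')(4)), Function('y')(x)) = Mul(Mul(4, Pow(4, -1)), Mul(Pow(Add(12, 0), -1), Add(-12, 0))) = Mul(Mul(4, Rational(1, 4)), Mul(Pow(12, -1), -12)) = Mul(1, Mul(Rational(1, 12), -12)) = Mul(1, -1) = -1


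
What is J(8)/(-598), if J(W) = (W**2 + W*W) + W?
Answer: -68/299 ≈ -0.22742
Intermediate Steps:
J(W) = W + 2*W**2 (J(W) = (W**2 + W**2) + W = 2*W**2 + W = W + 2*W**2)
J(8)/(-598) = (8*(1 + 2*8))/(-598) = (8*(1 + 16))*(-1/598) = (8*17)*(-1/598) = 136*(-1/598) = -68/299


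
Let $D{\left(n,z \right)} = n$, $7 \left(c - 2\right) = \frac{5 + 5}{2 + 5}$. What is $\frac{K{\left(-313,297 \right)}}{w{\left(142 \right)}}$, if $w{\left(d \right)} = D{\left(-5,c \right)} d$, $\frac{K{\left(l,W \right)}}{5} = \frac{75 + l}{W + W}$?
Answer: $\frac{119}{42174} \approx 0.0028216$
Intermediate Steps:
$K{\left(l,W \right)} = \frac{5 \left(75 + l\right)}{2 W}$ ($K{\left(l,W \right)} = 5 \frac{75 + l}{W + W} = 5 \frac{75 + l}{2 W} = \frac{5 \left(75 + l\right)}{2 W}$)
$c = \frac{108}{49}$ ($c = 2 + \frac{\left(5 + 5\right) \frac{1}{2 + 5}}{7} = 2 + \frac{10 \cdot \frac{1}{7}}{7} = 2 + \frac{1}{7} \cdot \frac{10}{7} = 2 + \frac{10}{49} = \frac{108}{49} \approx 2.2041$)
$w{\left(d \right)} = - 5 d$
$\frac{K{\left(-313,297 \right)}}{w{\left(142 \right)}} = \frac{\frac{5}{2} \cdot \frac{1}{297} \left(75 - 313\right)}{\left(-5\right) 142} = \frac{\frac{5}{2} \cdot \frac{1}{297} \left(-238\right)}{-710} = \left(- \frac{595}{297}\right) \left(- \frac{1}{710}\right) = \frac{119}{42174}$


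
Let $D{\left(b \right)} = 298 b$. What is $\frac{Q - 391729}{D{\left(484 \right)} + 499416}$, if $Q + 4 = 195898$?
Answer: $- \frac{195835}{643648} \approx -0.30426$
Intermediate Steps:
$Q = 195894$ ($Q = -4 + 195898 = 195894$)
$\frac{Q - 391729}{D{\left(484 \right)} + 499416} = \frac{195894 - 391729}{298 \cdot 484 + 499416} = - \frac{195835}{144232 + 499416} = - \frac{195835}{643648}$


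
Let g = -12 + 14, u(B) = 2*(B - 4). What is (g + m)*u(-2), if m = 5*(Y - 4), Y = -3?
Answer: 396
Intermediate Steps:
u(B) = -8 + 2*B (u(B) = 2*(-4 + B) = -8 + 2*B)
g = 2
m = -35 (m = 5*(-3 - 4) = 5*(-7) = -35)
(g + m)*u(-2) = (2 - 35)*(-8 + 2*(-2)) = -33*(-8 - 4) = -33*(-12) = 396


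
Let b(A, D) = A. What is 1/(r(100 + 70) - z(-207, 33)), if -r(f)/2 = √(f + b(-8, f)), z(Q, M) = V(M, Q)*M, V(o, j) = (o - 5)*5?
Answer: -385/1778646 + √2/1185764 ≈ -0.00021526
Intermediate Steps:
V(o, j) = -25 + 5*o (V(o, j) = (-5 + o)*5 = -25 + 5*o)
z(Q, M) = M*(-25 + 5*M) (z(Q, M) = (-25 + 5*M)*M = M*(-25 + 5*M))
r(f) = -2*√(-8 + f) (r(f) = -2*√(f - 8) = -2*√(-8 + f))
1/(r(100 + 70) - z(-207, 33)) = 1/(-2*√(-8 + (100 + 70)) - 5*33*(-5 + 33)) = 1/(-2*√(-8 + 170) - 5*33*28) = 1/(-18*√2 - 1*4620) = 1/(-18*√2 - 4620) = 1/(-4620 - 18*√2)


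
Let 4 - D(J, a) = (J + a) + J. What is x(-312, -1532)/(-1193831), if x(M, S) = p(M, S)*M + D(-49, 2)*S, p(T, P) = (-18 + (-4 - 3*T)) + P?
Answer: -39616/1193831 ≈ -0.033184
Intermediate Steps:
D(J, a) = 4 - a - 2*J (D(J, a) = 4 - ((J + a) + J) = 4 - (a + 2*J) = 4 + (-a - 2*J) = 4 - a - 2*J)
p(T, P) = -22 + P - 3*T (p(T, P) = (-22 - 3*T) + P = -22 + P - 3*T)
x(M, S) = 100*S + M*(-22 + S - 3*M) (x(M, S) = (-22 + S - 3*M)*M + (4 - 1*2 - 2*(-49))*S = M*(-22 + S - 3*M) + (4 - 2 + 98)*S = M*(-22 + S - 3*M) + 100*S = 100*S + M*(-22 + S - 3*M))
x(-312, -1532)/(-1193831) = (100*(-1532) - 1*(-312)*(22 - 1*(-1532) + 3*(-312)))/(-1193831) = (-153200 - 1*(-312)*(22 + 1532 - 936))*(-1/1193831) = (-153200 - 1*(-312)*618)*(-1/1193831) = (-153200 + 192816)*(-1/1193831) = 39616*(-1/1193831) = -39616/1193831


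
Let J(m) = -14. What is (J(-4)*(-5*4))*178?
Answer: 49840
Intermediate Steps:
(J(-4)*(-5*4))*178 = -(-70)*4*178 = -14*(-20)*178 = 280*178 = 49840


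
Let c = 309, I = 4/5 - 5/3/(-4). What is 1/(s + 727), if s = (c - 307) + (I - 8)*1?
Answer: 60/43333 ≈ 0.0013846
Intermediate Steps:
I = 73/60 (I = 4*(⅕) - 5*⅓*(-¼) = ⅘ - 5/3*(-¼) = ⅘ + 5/12 = 73/60 ≈ 1.2167)
s = -287/60 (s = (309 - 307) + (73/60 - 8)*1 = 2 - 407/60*1 = 2 - 407/60 = -287/60 ≈ -4.7833)
1/(s + 727) = 1/(-287/60 + 727) = 1/(43333/60) = 60/43333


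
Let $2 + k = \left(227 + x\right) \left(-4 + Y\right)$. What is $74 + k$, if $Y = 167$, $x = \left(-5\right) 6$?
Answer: $32183$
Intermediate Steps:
$x = -30$
$k = 32109$ ($k = -2 + \left(227 - 30\right) \left(-4 + 167\right) = -2 + 197 \cdot 163 = -2 + 32111 = 32109$)
$74 + k = 74 + 32109 = 32183$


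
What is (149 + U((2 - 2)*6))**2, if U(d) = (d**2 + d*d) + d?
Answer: 22201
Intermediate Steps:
U(d) = d + 2*d**2 (U(d) = (d**2 + d**2) + d = 2*d**2 + d = d + 2*d**2)
(149 + U((2 - 2)*6))**2 = (149 + ((2 - 2)*6)*(1 + 2*((2 - 2)*6)))**2 = (149 + (0*6)*(1 + 2*(0*6)))**2 = (149 + 0*(1 + 2*0))**2 = (149 + 0*(1 + 0))**2 = (149 + 0*1)**2 = (149 + 0)**2 = 149**2 = 22201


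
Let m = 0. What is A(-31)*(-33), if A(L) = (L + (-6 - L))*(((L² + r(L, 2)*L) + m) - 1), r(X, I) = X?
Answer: 380358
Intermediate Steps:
A(L) = 6 - 12*L² (A(L) = (L + (-6 - L))*(((L² + L*L) + 0) - 1) = -6*(((L² + L²) + 0) - 1) = -6*((2*L² + 0) - 1) = -6*(2*L² - 1) = -6*(-1 + 2*L²) = 6 - 12*L²)
A(-31)*(-33) = (6 - 12*(-31)²)*(-33) = (6 - 12*961)*(-33) = (6 - 11532)*(-33) = -11526*(-33) = 380358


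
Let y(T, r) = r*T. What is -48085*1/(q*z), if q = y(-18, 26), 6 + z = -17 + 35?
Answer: 48085/5616 ≈ 8.5621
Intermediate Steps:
z = 12 (z = -6 + (-17 + 35) = -6 + 18 = 12)
y(T, r) = T*r
q = -468 (q = -18*26 = -468)
-48085*1/(q*z) = -48085/((-468*12)) = -48085/(-5616) = -48085*(-1/5616) = 48085/5616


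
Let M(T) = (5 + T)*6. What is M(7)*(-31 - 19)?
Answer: -3600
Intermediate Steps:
M(T) = 30 + 6*T
M(7)*(-31 - 19) = (30 + 6*7)*(-31 - 19) = (30 + 42)*(-50) = 72*(-50) = -3600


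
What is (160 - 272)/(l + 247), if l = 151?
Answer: -56/199 ≈ -0.28141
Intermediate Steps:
(160 - 272)/(l + 247) = (160 - 272)/(151 + 247) = -112/398 = -112*1/398 = -56/199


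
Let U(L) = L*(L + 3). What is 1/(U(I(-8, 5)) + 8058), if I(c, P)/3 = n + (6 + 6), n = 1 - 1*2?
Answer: 1/9246 ≈ 0.00010815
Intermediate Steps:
n = -1 (n = 1 - 2 = -1)
I(c, P) = 33 (I(c, P) = 3*(-1 + (6 + 6)) = 3*(-1 + 12) = 3*11 = 33)
U(L) = L*(3 + L)
1/(U(I(-8, 5)) + 8058) = 1/(33*(3 + 33) + 8058) = 1/(33*36 + 8058) = 1/(1188 + 8058) = 1/9246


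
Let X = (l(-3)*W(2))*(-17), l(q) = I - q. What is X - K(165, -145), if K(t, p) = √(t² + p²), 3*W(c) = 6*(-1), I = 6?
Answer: 306 - 5*√1930 ≈ 86.341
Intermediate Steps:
W(c) = -2 (W(c) = (6*(-1))/3 = (⅓)*(-6) = -2)
l(q) = 6 - q
K(t, p) = √(p² + t²)
X = 306 (X = ((6 - 1*(-3))*(-2))*(-17) = ((6 + 3)*(-2))*(-17) = (9*(-2))*(-17) = -18*(-17) = 306)
X - K(165, -145) = 306 - √((-145)² + 165²) = 306 - √(21025 + 27225) = 306 - √48250 = 306 - 5*√1930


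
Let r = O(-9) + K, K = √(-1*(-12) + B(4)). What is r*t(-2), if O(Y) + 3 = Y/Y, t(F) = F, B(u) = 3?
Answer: 4 - 2*√15 ≈ -3.7460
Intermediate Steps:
O(Y) = -2 (O(Y) = -3 + Y/Y = -3 + 1 = -2)
K = √15 (K = √(-1*(-12) + 3) = √(12 + 3) = √15 ≈ 3.8730)
r = -2 + √15 ≈ 1.8730
r*t(-2) = (-2 + √15)*(-2) = 4 - 2*√15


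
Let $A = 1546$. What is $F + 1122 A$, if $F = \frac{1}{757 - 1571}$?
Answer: $\frac{1411974167}{814} \approx 1.7346 \cdot 10^{6}$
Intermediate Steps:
$F = - \frac{1}{814}$ ($F = \frac{1}{-814} = - \frac{1}{814} \approx -0.0012285$)
$F + 1122 A = - \frac{1}{814} + 1122 \cdot 1546 = - \frac{1}{814} + 1734612 = \frac{1411974167}{814}$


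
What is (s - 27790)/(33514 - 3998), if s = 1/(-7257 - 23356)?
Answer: -850735271/903573308 ≈ -0.94152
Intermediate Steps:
s = -1/30613 (s = 1/(-30613) = -1/30613 ≈ -3.2666e-5)
(s - 27790)/(33514 - 3998) = (-1/30613 - 27790)/(33514 - 3998) = -850735271/30613/29516 = -850735271/30613*1/29516 = -850735271/903573308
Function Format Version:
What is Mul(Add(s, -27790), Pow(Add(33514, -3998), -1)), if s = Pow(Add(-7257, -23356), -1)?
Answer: Rational(-850735271, 903573308) ≈ -0.94152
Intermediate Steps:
s = Rational(-1, 30613) (s = Pow(-30613, -1) = Rational(-1, 30613) ≈ -3.2666e-5)
Mul(Add(s, -27790), Pow(Add(33514, -3998), -1)) = Mul(Add(Rational(-1, 30613), -27790), Pow(Add(33514, -3998), -1)) = Mul(Rational(-850735271, 30613), Pow(29516, -1)) = Mul(Rational(-850735271, 30613), Rational(1, 29516)) = Rational(-850735271, 903573308)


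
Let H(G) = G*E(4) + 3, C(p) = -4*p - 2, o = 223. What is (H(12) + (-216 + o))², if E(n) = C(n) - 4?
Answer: 64516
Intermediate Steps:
C(p) = -2 - 4*p
E(n) = -6 - 4*n (E(n) = (-2 - 4*n) - 4 = -6 - 4*n)
H(G) = 3 - 22*G (H(G) = G*(-6 - 4*4) + 3 = G*(-6 - 16) + 3 = G*(-22) + 3 = -22*G + 3 = 3 - 22*G)
(H(12) + (-216 + o))² = ((3 - 22*12) + (-216 + 223))² = ((3 - 264) + 7)² = (-261 + 7)² = (-254)² = 64516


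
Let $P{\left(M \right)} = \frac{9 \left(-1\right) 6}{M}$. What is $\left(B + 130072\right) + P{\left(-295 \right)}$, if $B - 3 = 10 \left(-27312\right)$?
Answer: $- \frac{42198221}{295} \approx -1.4304 \cdot 10^{5}$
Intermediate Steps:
$B = -273117$ ($B = 3 + 10 \left(-27312\right) = 3 - 273120 = -273117$)
$P{\left(M \right)} = - \frac{54}{M}$ ($P{\left(M \right)} = \frac{\left(-9\right) 6}{M} = - \frac{54}{M}$)
$\left(B + 130072\right) + P{\left(-295 \right)} = \left(-273117 + 130072\right) - \frac{54}{-295} = -143045 - - \frac{54}{295} = -143045 + \frac{54}{295} = - \frac{42198221}{295}$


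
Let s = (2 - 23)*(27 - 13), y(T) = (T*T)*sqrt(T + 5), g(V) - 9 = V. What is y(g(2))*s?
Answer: -142296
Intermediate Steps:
g(V) = 9 + V
y(T) = T**2*sqrt(5 + T)
s = -294 (s = -21*14 = -294)
y(g(2))*s = ((9 + 2)**2*sqrt(5 + (9 + 2)))*(-294) = (11**2*sqrt(5 + 11))*(-294) = (121*sqrt(16))*(-294) = (121*4)*(-294) = 484*(-294) = -142296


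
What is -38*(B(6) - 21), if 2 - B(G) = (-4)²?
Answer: 1330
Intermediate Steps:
B(G) = -14 (B(G) = 2 - 1*(-4)² = 2 - 1*16 = 2 - 16 = -14)
-38*(B(6) - 21) = -38*(-14 - 21) = -38*(-35) = 1330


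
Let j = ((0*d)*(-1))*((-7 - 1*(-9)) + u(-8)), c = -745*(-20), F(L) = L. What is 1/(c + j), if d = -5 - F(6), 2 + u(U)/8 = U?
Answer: 1/14900 ≈ 6.7114e-5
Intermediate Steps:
u(U) = -16 + 8*U
d = -11 (d = -5 - 1*6 = -5 - 6 = -11)
c = 14900
j = 0 (j = ((0*(-11))*(-1))*((-7 - 1*(-9)) + (-16 + 8*(-8))) = (0*(-1))*((-7 + 9) + (-16 - 64)) = 0*(2 - 80) = 0*(-78) = 0)
1/(c + j) = 1/(14900 + 0) = 1/14900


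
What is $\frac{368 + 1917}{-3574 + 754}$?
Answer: $- \frac{457}{564} \approx -0.81028$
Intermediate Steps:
$\frac{368 + 1917}{-3574 + 754} = \frac{2285}{-2820} = 2285 \left(- \frac{1}{2820}\right) = - \frac{457}{564}$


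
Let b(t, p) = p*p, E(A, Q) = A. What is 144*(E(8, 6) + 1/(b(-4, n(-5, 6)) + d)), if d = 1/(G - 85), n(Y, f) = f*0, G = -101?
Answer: -25632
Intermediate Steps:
n(Y, f) = 0
b(t, p) = p²
d = -1/186 (d = 1/(-101 - 85) = 1/(-186) = -1/186 ≈ -0.0053763)
144*(E(8, 6) + 1/(b(-4, n(-5, 6)) + d)) = 144*(8 + 1/(0² - 1/186)) = 144*(8 + 1/(0 - 1/186)) = 144*(8 + 1/(-1/186)) = 144*(8 - 186) = 144*(-178) = -25632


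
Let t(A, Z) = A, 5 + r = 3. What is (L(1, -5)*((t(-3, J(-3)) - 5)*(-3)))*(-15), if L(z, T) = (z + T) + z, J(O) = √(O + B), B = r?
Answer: 1080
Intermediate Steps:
r = -2 (r = -5 + 3 = -2)
B = -2
J(O) = √(-2 + O) (J(O) = √(O - 2) = √(-2 + O))
L(z, T) = T + 2*z (L(z, T) = (T + z) + z = T + 2*z)
(L(1, -5)*((t(-3, J(-3)) - 5)*(-3)))*(-15) = ((-5 + 2*1)*((-3 - 5)*(-3)))*(-15) = ((-5 + 2)*(-8*(-3)))*(-15) = -3*24*(-15) = -72*(-15) = 1080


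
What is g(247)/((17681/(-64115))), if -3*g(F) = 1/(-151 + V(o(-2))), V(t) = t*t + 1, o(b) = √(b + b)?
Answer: -64115/8168622 ≈ -0.0078489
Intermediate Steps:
o(b) = √2*√b (o(b) = √(2*b) = √2*√b)
V(t) = 1 + t² (V(t) = t² + 1 = 1 + t²)
g(F) = 1/462 (g(F) = -1/(3*(-151 + (1 + (√2*√(-2))²))) = -1/(3*(-151 + (1 + (√2*(I*√2))²))) = -1/(3*(-151 + (1 + (2*I)²))) = -1/(3*(-151 + (1 - 4))) = -1/(3*(-151 - 3)) = -⅓/(-154) = -⅓*(-1/154) = 1/462)
g(247)/((17681/(-64115))) = 1/(462*((17681/(-64115)))) = 1/(462*((17681*(-1/64115)))) = 1/(462*(-17681/64115)) = (1/462)*(-64115/17681) = -64115/8168622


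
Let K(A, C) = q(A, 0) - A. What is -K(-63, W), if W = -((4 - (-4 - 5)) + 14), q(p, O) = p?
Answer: 0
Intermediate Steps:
W = -27 (W = -((4 - 1*(-9)) + 14) = -((4 + 9) + 14) = -(13 + 14) = -1*27 = -27)
K(A, C) = 0 (K(A, C) = A - A = 0)
-K(-63, W) = -1*0 = 0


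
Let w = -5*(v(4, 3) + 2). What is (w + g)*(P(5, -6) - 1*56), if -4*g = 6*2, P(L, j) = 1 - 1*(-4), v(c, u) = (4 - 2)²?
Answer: 1683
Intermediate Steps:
v(c, u) = 4 (v(c, u) = 2² = 4)
P(L, j) = 5 (P(L, j) = 1 + 4 = 5)
g = -3 (g = -3*2/2 = -¼*12 = -3)
w = -30 (w = -5*(4 + 2) = -5*6 = -30)
(w + g)*(P(5, -6) - 1*56) = (-30 - 3)*(5 - 1*56) = -33*(5 - 56) = -33*(-51) = 1683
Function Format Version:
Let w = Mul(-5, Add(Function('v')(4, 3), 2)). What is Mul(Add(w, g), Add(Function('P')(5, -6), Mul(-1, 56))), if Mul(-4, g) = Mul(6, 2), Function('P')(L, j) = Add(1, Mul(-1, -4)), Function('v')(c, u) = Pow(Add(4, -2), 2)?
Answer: 1683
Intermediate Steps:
Function('v')(c, u) = 4 (Function('v')(c, u) = Pow(2, 2) = 4)
Function('P')(L, j) = 5 (Function('P')(L, j) = Add(1, 4) = 5)
g = -3 (g = Mul(Rational(-1, 4), Mul(6, 2)) = Mul(Rational(-1, 4), 12) = -3)
w = -30 (w = Mul(-5, Add(4, 2)) = Mul(-5, 6) = -30)
Mul(Add(w, g), Add(Function('P')(5, -6), Mul(-1, 56))) = Mul(Add(-30, -3), Add(5, Mul(-1, 56))) = Mul(-33, Add(5, -56)) = Mul(-33, -51) = 1683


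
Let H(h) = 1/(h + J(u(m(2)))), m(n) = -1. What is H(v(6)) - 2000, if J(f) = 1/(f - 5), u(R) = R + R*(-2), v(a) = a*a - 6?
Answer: -237996/119 ≈ -2000.0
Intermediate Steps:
v(a) = -6 + a² (v(a) = a² - 6 = -6 + a²)
u(R) = -R (u(R) = R - 2*R = -R)
J(f) = 1/(-5 + f)
H(h) = 1/(-¼ + h) (H(h) = 1/(h + 1/(-5 - 1*(-1))) = 1/(h + 1/(-5 + 1)) = 1/(h + 1/(-4)) = 1/(h - ¼) = 1/(-¼ + h))
H(v(6)) - 2000 = 4/(-1 + 4*(-6 + 6²)) - 2000 = 4/(-1 + 4*(-6 + 36)) - 2000 = 4/(-1 + 4*30) - 2000 = 4/(-1 + 120) - 2000 = 4/119 - 2000 = -237996/119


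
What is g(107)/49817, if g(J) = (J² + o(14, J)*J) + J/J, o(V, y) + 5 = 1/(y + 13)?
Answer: 1309907/5978040 ≈ 0.21912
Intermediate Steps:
o(V, y) = -5 + 1/(13 + y) (o(V, y) = -5 + 1/(y + 13) = -5 + 1/(13 + y))
g(J) = 1 + J² + J*(-64 - 5*J)/(13 + J) (g(J) = (J² + ((-64 - 5*J)/(13 + J))*J) + J/J = (J² + J*(-64 - 5*J)/(13 + J)) + 1 = 1 + J² + J*(-64 - 5*J)/(13 + J))
g(107)/49817 = ((13 + 107³ - 63*107 + 8*107²)/(13 + 107))/49817 = ((13 + 1225043 - 6741 + 8*11449)/120)*(1/49817) = ((13 + 1225043 - 6741 + 91592)/120)*(1/49817) = ((1/120)*1309907)*(1/49817) = (1309907/120)*(1/49817) = 1309907/5978040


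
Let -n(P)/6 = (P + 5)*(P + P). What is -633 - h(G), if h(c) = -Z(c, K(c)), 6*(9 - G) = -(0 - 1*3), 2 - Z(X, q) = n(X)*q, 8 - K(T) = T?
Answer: -2639/2 ≈ -1319.5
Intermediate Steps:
K(T) = 8 - T
n(P) = -12*P*(5 + P) (n(P) = -6*(P + 5)*(P + P) = -6*(5 + P)*2*P = -12*P*(5 + P))
Z(X, q) = 2 + 12*X*q*(5 + X) (Z(X, q) = 2 - (-12*X*(5 + X))*q = 2 - (-12)*X*q*(5 + X) = 2 + 12*X*q*(5 + X))
G = 17/2 (G = 9 - (-1)*(0 - 1*3)/6 = 9 - (-1)*(0 - 3)/6 = 9 - (-1)*(-3)/6 = 9 - 1/6*3 = 9 - 1/2 = 17/2 ≈ 8.5000)
h(c) = -2 - 12*c*(5 + c)*(8 - c) (h(c) = -(2 + 12*c*(8 - c)*(5 + c)) = -(2 + 12*c*(5 + c)*(8 - c)) = -2 - 12*c*(5 + c)*(8 - c))
-633 - h(G) = -633 - (-2 + 12*(17/2)*(-8 + 17/2)*(5 + 17/2)) = -633 - (-2 + 12*(17/2)*(1/2)*(27/2)) = -633 - (-2 + 1377/2) = -633 - 1*1373/2 = -633 - 1373/2 = -2639/2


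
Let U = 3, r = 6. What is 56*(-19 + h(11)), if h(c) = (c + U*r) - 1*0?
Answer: 560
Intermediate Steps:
h(c) = 18 + c (h(c) = (c + 3*6) - 1*0 = (c + 18) + 0 = (18 + c) + 0 = 18 + c)
56*(-19 + h(11)) = 56*(-19 + (18 + 11)) = 56*(-19 + 29) = 56*10 = 560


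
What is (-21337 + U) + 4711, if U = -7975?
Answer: -24601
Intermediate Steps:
(-21337 + U) + 4711 = (-21337 - 7975) + 4711 = -29312 + 4711 = -24601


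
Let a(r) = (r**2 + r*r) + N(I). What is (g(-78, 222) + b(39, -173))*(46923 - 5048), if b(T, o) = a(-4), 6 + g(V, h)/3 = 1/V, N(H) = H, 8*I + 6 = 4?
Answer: 29856875/52 ≈ 5.7417e+5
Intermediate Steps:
I = -1/4 (I = -3/4 + (1/8)*4 = -3/4 + 1/2 = -1/4 ≈ -0.25000)
g(V, h) = -18 + 3/V
a(r) = -1/4 + 2*r**2 (a(r) = (r**2 + r*r) - 1/4 = (r**2 + r**2) - 1/4 = 2*r**2 - 1/4 = -1/4 + 2*r**2)
b(T, o) = 127/4 (b(T, o) = -1/4 + 2*(-4)**2 = -1/4 + 2*16 = -1/4 + 32 = 127/4)
(g(-78, 222) + b(39, -173))*(46923 - 5048) = ((-18 + 3/(-78)) + 127/4)*(46923 - 5048) = ((-18 + 3*(-1/78)) + 127/4)*41875 = ((-18 - 1/26) + 127/4)*41875 = (-469/26 + 127/4)*41875 = (713/52)*41875 = 29856875/52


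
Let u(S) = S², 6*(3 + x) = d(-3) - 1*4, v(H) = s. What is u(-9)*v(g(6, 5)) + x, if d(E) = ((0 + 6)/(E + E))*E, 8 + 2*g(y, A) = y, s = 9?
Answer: 4355/6 ≈ 725.83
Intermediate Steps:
g(y, A) = -4 + y/2
d(E) = 3 (d(E) = (6/((2*E)))*E = (6*(1/(2*E)))*E = (3/E)*E = 3)
v(H) = 9
x = -19/6 (x = -3 + (3 - 1*4)/6 = -3 + (3 - 4)/6 = -3 + (⅙)*(-1) = -3 - ⅙ = -19/6 ≈ -3.1667)
u(-9)*v(g(6, 5)) + x = (-9)²*9 - 19/6 = 81*9 - 19/6 = 729 - 19/6 = 4355/6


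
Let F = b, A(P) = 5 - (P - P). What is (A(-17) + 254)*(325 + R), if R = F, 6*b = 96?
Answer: 88319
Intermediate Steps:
A(P) = 5 (A(P) = 5 - 1*0 = 5 + 0 = 5)
b = 16 (b = (⅙)*96 = 16)
F = 16
R = 16
(A(-17) + 254)*(325 + R) = (5 + 254)*(325 + 16) = 259*341 = 88319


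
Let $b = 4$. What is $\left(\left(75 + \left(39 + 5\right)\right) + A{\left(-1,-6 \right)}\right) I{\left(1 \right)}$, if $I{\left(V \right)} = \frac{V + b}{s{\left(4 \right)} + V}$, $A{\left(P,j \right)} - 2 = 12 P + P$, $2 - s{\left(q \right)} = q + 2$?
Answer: $-180$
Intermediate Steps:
$s{\left(q \right)} = - q$ ($s{\left(q \right)} = 2 - \left(q + 2\right) = 2 - \left(2 + q\right) = - q$)
$A{\left(P,j \right)} = 2 + 13 P$ ($A{\left(P,j \right)} = 2 + \left(12 P + P\right) = 2 + 13 P$)
$I{\left(V \right)} = \frac{4 + V}{-4 + V}$ ($I{\left(V \right)} = \frac{V + 4}{\left(-1\right) 4 + V} = \frac{4 + V}{-4 + V}$)
$\left(\left(75 + \left(39 + 5\right)\right) + A{\left(-1,-6 \right)}\right) I{\left(1 \right)} = \left(\left(75 + \left(39 + 5\right)\right) + \left(2 + 13 \left(-1\right)\right)\right) \frac{4 + 1}{-4 + 1} = \left(\left(75 + 44\right) + \left(2 - 13\right)\right) \frac{1}{-3} \cdot 5 = \left(119 - 11\right) \left(\left(- \frac{1}{3}\right) 5\right) = 108 \left(- \frac{5}{3}\right) = -180$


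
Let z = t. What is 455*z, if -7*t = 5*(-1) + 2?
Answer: 195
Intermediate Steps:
t = 3/7 (t = -(5*(-1) + 2)/7 = -(-5 + 2)/7 = -⅐*(-3) = 3/7 ≈ 0.42857)
z = 3/7 ≈ 0.42857
455*z = 455*(3/7) = 195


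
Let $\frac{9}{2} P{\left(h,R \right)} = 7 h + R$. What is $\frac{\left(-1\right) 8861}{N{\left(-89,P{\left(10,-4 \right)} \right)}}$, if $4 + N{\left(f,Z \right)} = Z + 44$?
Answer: $- \frac{26583}{164} \approx -162.09$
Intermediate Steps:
$P{\left(h,R \right)} = \frac{2 R}{9} + \frac{14 h}{9}$ ($P{\left(h,R \right)} = \frac{2 \left(7 h + R\right)}{9} = \frac{2 \left(R + 7 h\right)}{9} = \frac{2 R}{9} + \frac{14 h}{9}$)
$N{\left(f,Z \right)} = 40 + Z$ ($N{\left(f,Z \right)} = -4 + \left(Z + 44\right) = -4 + \left(44 + Z\right) = 40 + Z$)
$\frac{\left(-1\right) 8861}{N{\left(-89,P{\left(10,-4 \right)} \right)}} = \frac{\left(-1\right) 8861}{40 + \left(\frac{2}{9} \left(-4\right) + \frac{14}{9} \cdot 10\right)} = - \frac{8861}{40 + \left(- \frac{8}{9} + \frac{140}{9}\right)} = - \frac{8861}{40 + \frac{44}{3}} = - \frac{8861}{\frac{164}{3}} = \left(-8861\right) \frac{3}{164} = - \frac{26583}{164}$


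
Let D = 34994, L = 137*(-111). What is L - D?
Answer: -50201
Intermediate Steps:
L = -15207
L - D = -15207 - 1*34994 = -15207 - 34994 = -50201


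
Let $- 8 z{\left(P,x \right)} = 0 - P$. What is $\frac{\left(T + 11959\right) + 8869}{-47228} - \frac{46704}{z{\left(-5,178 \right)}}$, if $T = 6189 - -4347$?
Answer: $\frac{4411433819}{59035} \approx 74726.0$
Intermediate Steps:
$z{\left(P,x \right)} = \frac{P}{8}$ ($z{\left(P,x \right)} = - \frac{0 - P}{8} = - \frac{\left(-1\right) P}{8} = \frac{P}{8}$)
$T = 10536$ ($T = 6189 + 4347 = 10536$)
$\frac{\left(T + 11959\right) + 8869}{-47228} - \frac{46704}{z{\left(-5,178 \right)}} = \frac{\left(10536 + 11959\right) + 8869}{-47228} - \frac{46704}{\frac{1}{8} \left(-5\right)} = \left(22495 + 8869\right) \left(- \frac{1}{47228}\right) - \frac{46704}{- \frac{5}{8}} = 31364 \left(- \frac{1}{47228}\right) - - \frac{373632}{5} = - \frac{7841}{11807} + \frac{373632}{5} = \frac{4411433819}{59035}$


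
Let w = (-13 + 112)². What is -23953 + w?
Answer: -14152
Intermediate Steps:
w = 9801 (w = 99² = 9801)
-23953 + w = -23953 + 9801 = -14152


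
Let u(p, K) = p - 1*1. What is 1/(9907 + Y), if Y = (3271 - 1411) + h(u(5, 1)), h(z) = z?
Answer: 1/11771 ≈ 8.4955e-5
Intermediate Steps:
u(p, K) = -1 + p (u(p, K) = p - 1 = -1 + p)
Y = 1864 (Y = (3271 - 1411) + (-1 + 5) = 1860 + 4 = 1864)
1/(9907 + Y) = 1/(9907 + 1864) = 1/11771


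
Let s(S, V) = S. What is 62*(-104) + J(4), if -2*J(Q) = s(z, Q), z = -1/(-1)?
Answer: -12897/2 ≈ -6448.5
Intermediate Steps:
z = 1 (z = -1*(-1) = 1)
J(Q) = -1/2 (J(Q) = -1/2*1 = -1/2)
62*(-104) + J(4) = 62*(-104) - 1/2 = -6448 - 1/2 = -12897/2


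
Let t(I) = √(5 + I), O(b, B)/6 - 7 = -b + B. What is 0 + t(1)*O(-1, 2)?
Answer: 60*√6 ≈ 146.97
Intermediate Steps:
O(b, B) = 42 - 6*b + 6*B (O(b, B) = 42 + 6*(-b + B) = 42 + 6*(B - b) = 42 + (-6*b + 6*B) = 42 - 6*b + 6*B)
0 + t(1)*O(-1, 2) = 0 + √(5 + 1)*(42 - 6*(-1) + 6*2) = 0 + √6*(42 + 6 + 12) = 0 + √6*60 = 0 + 60*√6 = 60*√6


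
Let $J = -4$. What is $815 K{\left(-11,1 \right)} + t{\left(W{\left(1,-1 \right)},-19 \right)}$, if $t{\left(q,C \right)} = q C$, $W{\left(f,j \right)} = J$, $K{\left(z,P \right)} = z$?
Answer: $-8889$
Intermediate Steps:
$W{\left(f,j \right)} = -4$
$t{\left(q,C \right)} = C q$
$815 K{\left(-11,1 \right)} + t{\left(W{\left(1,-1 \right)},-19 \right)} = 815 \left(-11\right) - -76 = -8965 + 76 = -8889$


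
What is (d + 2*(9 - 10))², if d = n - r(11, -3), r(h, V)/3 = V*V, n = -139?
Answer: 28224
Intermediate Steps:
r(h, V) = 3*V² (r(h, V) = 3*(V*V) = 3*V²)
d = -166 (d = -139 - 3*(-3)² = -139 - 3*9 = -139 - 1*27 = -139 - 27 = -166)
(d + 2*(9 - 10))² = (-166 + 2*(9 - 10))² = (-166 + 2*(-1))² = (-166 - 2)² = (-168)² = 28224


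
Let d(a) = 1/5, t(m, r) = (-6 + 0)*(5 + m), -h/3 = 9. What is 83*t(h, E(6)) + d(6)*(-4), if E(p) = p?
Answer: 54776/5 ≈ 10955.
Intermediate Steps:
h = -27 (h = -3*9 = -27)
t(m, r) = -30 - 6*m (t(m, r) = -6*(5 + m) = -30 - 6*m)
d(a) = ⅕
83*t(h, E(6)) + d(6)*(-4) = 83*(-30 - 6*(-27)) + (⅕)*(-4) = 83*(-30 + 162) - ⅘ = 83*132 - ⅘ = 10956 - ⅘ = 54776/5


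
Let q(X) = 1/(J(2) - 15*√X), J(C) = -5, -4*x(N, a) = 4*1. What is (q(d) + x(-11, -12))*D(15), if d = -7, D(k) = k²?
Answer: 135*(-5*√7 + 2*I)/(-I + 3*√7) ≈ -225.7 + 5.5809*I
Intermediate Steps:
x(N, a) = -1
q(X) = 1/(-5 - 15*√X)
(q(d) + x(-11, -12))*D(15) = (-1/(5 + 15*√(-7)) - 1)*15² = (-1/(5 + 15*(I*√7)) - 1)*225 = (-1/(5 + 15*I*√7) - 1)*225 = (-1 - 1/(5 + 15*I*√7))*225 = -225 - 225/(5 + 15*I*√7)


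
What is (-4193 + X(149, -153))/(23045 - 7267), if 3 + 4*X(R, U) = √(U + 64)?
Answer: -16775/63112 + I*√89/63112 ≈ -0.2658 + 0.00014948*I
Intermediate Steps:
X(R, U) = -¾ + √(64 + U)/4 (X(R, U) = -¾ + √(U + 64)/4 = -¾ + √(64 + U)/4)
(-4193 + X(149, -153))/(23045 - 7267) = (-4193 + (-¾ + √(64 - 153)/4))/(23045 - 7267) = (-4193 + (-¾ + √(-89)/4))/15778 = (-4193 + (-¾ + (I*√89)/4))*(1/15778) = (-4193 + (-¾ + I*√89/4))*(1/15778) = (-16775/4 + I*√89/4)*(1/15778) = -16775/63112 + I*√89/63112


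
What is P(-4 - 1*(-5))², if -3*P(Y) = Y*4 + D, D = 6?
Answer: 100/9 ≈ 11.111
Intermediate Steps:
P(Y) = -2 - 4*Y/3 (P(Y) = -(Y*4 + 6)/3 = -(4*Y + 6)/3 = -(6 + 4*Y)/3 = -2 - 4*Y/3)
P(-4 - 1*(-5))² = (-2 - 4*(-4 - 1*(-5))/3)² = (-2 - 4*(-4 + 5)/3)² = (-2 - 4/3*1)² = (-2 - 4/3)² = (-10/3)² = 100/9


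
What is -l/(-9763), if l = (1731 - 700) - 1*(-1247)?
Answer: 2278/9763 ≈ 0.23333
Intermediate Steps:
l = 2278 (l = 1031 + 1247 = 2278)
-l/(-9763) = -1*2278/(-9763) = -2278*(-1/9763) = 2278/9763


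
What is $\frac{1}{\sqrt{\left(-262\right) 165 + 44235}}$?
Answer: $\frac{\sqrt{1005}}{1005} \approx 0.031544$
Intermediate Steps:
$\frac{1}{\sqrt{\left(-262\right) 165 + 44235}} = \frac{1}{\sqrt{-43230 + 44235}} = \frac{1}{\sqrt{1005}} = \frac{\sqrt{1005}}{1005}$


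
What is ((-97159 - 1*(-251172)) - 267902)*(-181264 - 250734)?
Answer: 49199820222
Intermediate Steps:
((-97159 - 1*(-251172)) - 267902)*(-181264 - 250734) = ((-97159 + 251172) - 267902)*(-431998) = (154013 - 267902)*(-431998) = -113889*(-431998) = 49199820222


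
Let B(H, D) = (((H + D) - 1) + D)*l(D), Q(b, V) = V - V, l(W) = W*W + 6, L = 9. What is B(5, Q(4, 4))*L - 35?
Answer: 181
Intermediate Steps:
l(W) = 6 + W² (l(W) = W² + 6 = 6 + W²)
Q(b, V) = 0
B(H, D) = (6 + D²)*(-1 + H + 2*D) (B(H, D) = (((H + D) - 1) + D)*(6 + D²) = (((D + H) - 1) + D)*(6 + D²) = ((-1 + D + H) + D)*(6 + D²) = (-1 + H + 2*D)*(6 + D²) = (6 + D²)*(-1 + H + 2*D))
B(5, Q(4, 4))*L - 35 = ((6 + 0²)*(-1 + 5 + 2*0))*9 - 35 = ((6 + 0)*(-1 + 5 + 0))*9 - 35 = (6*4)*9 - 35 = 24*9 - 35 = 216 - 35 = 181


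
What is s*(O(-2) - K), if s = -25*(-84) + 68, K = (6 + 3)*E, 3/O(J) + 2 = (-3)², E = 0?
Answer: 6504/7 ≈ 929.14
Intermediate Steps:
O(J) = 3/7 (O(J) = 3/(-2 + (-3)²) = 3/(-2 + 9) = 3/7)
K = 0 (K = (6 + 3)*0 = 9*0 = 0)
s = 2168 (s = 2100 + 68 = 2168)
s*(O(-2) - K) = 2168*(3/7 - 1*0) = 2168*(3/7 + 0) = 2168*(3/7) = 6504/7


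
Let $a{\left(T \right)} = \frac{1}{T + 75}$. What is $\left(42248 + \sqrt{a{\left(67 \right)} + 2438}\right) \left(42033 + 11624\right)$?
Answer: $2266900936 + \frac{53657 \sqrt{49159974}}{142} \approx 2.2695 \cdot 10^{9}$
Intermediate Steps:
$a{\left(T \right)} = \frac{1}{75 + T}$
$\left(42248 + \sqrt{a{\left(67 \right)} + 2438}\right) \left(42033 + 11624\right) = \left(42248 + \sqrt{\frac{1}{75 + 67} + 2438}\right) \left(42033 + 11624\right) = \left(42248 + \sqrt{\frac{1}{142} + 2438}\right) 53657 = \left(42248 + \sqrt{\frac{346197}{142}}\right) 53657 = \left(42248 + \frac{\sqrt{49159974}}{142}\right) 53657 = 2266900936 + \frac{53657 \sqrt{49159974}}{142}$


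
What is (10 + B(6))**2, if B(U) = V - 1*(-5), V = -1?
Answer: 196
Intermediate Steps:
B(U) = 4 (B(U) = -1 - 1*(-5) = -1 + 5 = 4)
(10 + B(6))**2 = (10 + 4)**2 = 14**2 = 196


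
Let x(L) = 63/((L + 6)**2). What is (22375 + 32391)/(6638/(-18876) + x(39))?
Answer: -38766113100/226903 ≈ -1.7085e+5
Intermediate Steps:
x(L) = 63/(6 + L)**2 (x(L) = 63/((6 + L)**2) = 63/(6 + L)**2)
(22375 + 32391)/(6638/(-18876) + x(39)) = (22375 + 32391)/(6638/(-18876) + 63/(6 + 39)**2) = 54766/(6638*(-1/18876) + 63/45**2) = 54766/(-3319/9438 + 63*(1/2025)) = 54766/(-3319/9438 + 7/225) = 54766/(-226903/707850) = 54766*(-707850/226903) = -38766113100/226903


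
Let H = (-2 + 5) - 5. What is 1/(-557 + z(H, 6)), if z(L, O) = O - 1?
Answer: -1/552 ≈ -0.0018116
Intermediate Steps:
H = -2 (H = 3 - 5 = -2)
z(L, O) = -1 + O
1/(-557 + z(H, 6)) = 1/(-557 + (-1 + 6)) = 1/(-557 + 5) = 1/(-552) = -1/552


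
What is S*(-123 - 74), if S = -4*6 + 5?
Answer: 3743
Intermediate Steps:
S = -19 (S = -24 + 5 = -19)
S*(-123 - 74) = -19*(-123 - 74) = -19*(-197) = 3743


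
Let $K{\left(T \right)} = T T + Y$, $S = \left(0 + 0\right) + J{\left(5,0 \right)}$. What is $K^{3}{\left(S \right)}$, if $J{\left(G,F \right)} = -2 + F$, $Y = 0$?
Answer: $64$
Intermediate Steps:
$S = -2$ ($S = \left(0 + 0\right) + \left(-2 + 0\right) = 0 - 2 = -2$)
$K{\left(T \right)} = T^{2}$ ($K{\left(T \right)} = T T + 0 = T^{2} + 0 = T^{2}$)
$K^{3}{\left(S \right)} = \left(\left(-2\right)^{2}\right)^{3} = 4^{3} = 64$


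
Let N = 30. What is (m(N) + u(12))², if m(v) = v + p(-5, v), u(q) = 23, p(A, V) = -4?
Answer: 2401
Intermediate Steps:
m(v) = -4 + v (m(v) = v - 4 = -4 + v)
(m(N) + u(12))² = ((-4 + 30) + 23)² = (26 + 23)² = 49² = 2401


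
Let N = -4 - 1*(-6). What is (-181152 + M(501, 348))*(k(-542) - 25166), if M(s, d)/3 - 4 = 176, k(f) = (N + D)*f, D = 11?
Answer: 5817873744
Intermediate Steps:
N = 2 (N = -4 + 6 = 2)
k(f) = 13*f (k(f) = (2 + 11)*f = 13*f)
M(s, d) = 540 (M(s, d) = 12 + 3*176 = 12 + 528 = 540)
(-181152 + M(501, 348))*(k(-542) - 25166) = (-181152 + 540)*(13*(-542) - 25166) = -180612*(-7046 - 25166) = -180612*(-32212) = 5817873744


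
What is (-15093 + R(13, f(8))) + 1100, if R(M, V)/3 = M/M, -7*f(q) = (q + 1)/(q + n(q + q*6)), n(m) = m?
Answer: -13990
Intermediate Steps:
f(q) = -(1 + q)/(56*q) (f(q) = -(q + 1)/(7*(q + (q + q*6))) = -(1 + q)/(7*(q + (q + 6*q))) = -(1 + q)/(7*(q + 7*q)) = -(1 + q)/(7*(8*q)) = -(1 + q)*1/(8*q)/7 = -(1 + q)/(56*q))
R(M, V) = 3 (R(M, V) = 3*(M/M) = 3*1 = 3)
(-15093 + R(13, f(8))) + 1100 = (-15093 + 3) + 1100 = -15090 + 1100 = -13990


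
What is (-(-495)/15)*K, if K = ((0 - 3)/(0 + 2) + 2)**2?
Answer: 33/4 ≈ 8.2500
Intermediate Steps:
K = 1/4 (K = (-3/2 + 2)**2 = (1/2)**2 = 1/4 ≈ 0.25000)
(-(-495)/15)*K = -(-495)/15*(1/4) = -11*(-3)*(1/4) = 33*(1/4) = 33/4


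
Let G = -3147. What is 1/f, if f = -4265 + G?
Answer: -1/7412 ≈ -0.00013492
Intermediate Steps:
f = -7412 (f = -4265 - 3147 = -7412)
1/f = 1/(-7412) = -1/7412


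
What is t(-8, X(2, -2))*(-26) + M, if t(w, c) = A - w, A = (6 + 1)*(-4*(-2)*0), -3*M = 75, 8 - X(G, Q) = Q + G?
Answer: -233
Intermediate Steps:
X(G, Q) = 8 - G - Q (X(G, Q) = 8 - (Q + G) = 8 - (G + Q) = 8 + (-G - Q) = 8 - G - Q)
M = -25 (M = -⅓*75 = -25)
A = 0 (A = 7*(8*0) = 7*0 = 0)
t(w, c) = -w (t(w, c) = 0 - w = -w)
t(-8, X(2, -2))*(-26) + M = -1*(-8)*(-26) - 25 = 8*(-26) - 25 = -208 - 25 = -233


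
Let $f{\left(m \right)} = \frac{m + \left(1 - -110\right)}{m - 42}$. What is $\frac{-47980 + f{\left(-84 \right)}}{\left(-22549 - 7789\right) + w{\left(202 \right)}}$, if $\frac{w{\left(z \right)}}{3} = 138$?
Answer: $\frac{671723}{418936} \approx 1.6034$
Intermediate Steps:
$w{\left(z \right)} = 414$ ($w{\left(z \right)} = 3 \cdot 138 = 414$)
$f{\left(m \right)} = \frac{111 + m}{-42 + m}$ ($f{\left(m \right)} = \frac{m + \left(1 + 110\right)}{-42 + m} = \frac{m + 111}{-42 + m} = \frac{111 + m}{-42 + m}$)
$\frac{-47980 + f{\left(-84 \right)}}{\left(-22549 - 7789\right) + w{\left(202 \right)}} = \frac{-47980 + \frac{111 - 84}{-42 - 84}}{\left(-22549 - 7789\right) + 414} = \frac{-47980 + \frac{1}{-126} \cdot 27}{\left(-22549 - 7789\right) + 414} = \frac{-47980 - \frac{3}{14}}{-30338 + 414} = \frac{-47980 - \frac{3}{14}}{-29924} = \left(- \frac{671723}{14}\right) \left(- \frac{1}{29924}\right) = \frac{671723}{418936}$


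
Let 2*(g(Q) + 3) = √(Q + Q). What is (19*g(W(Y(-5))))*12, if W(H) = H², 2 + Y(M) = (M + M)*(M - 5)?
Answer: -684 + 11172*√2 ≈ 15116.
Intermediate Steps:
Y(M) = -2 + 2*M*(-5 + M) (Y(M) = -2 + (M + M)*(M - 5) = -2 + (2*M)*(-5 + M) = -2 + 2*M*(-5 + M))
g(Q) = -3 + √2*√Q/2 (g(Q) = -3 + √(Q + Q)/2 = -3 + √(2*Q)/2 = -3 + (√2*√Q)/2 = -3 + √2*√Q/2)
(19*g(W(Y(-5))))*12 = (19*(-3 + √2*√((-2 - 10*(-5) + 2*(-5)²)²)/2))*12 = (19*(-3 + √2*√((-2 + 50 + 2*25)²)/2))*12 = (19*(-3 + √2*√((-2 + 50 + 50)²)/2))*12 = (19*(-3 + √2*√(98²)/2))*12 = (19*(-3 + √2*√9604/2))*12 = (19*(-3 + (½)*√2*98))*12 = (19*(-3 + 49*√2))*12 = (-57 + 931*√2)*12 = -684 + 11172*√2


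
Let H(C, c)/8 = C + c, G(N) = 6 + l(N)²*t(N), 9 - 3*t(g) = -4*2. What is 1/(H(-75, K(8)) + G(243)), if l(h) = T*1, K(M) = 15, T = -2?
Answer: -3/1354 ≈ -0.0022157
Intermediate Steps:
l(h) = -2 (l(h) = -2*1 = -2)
t(g) = 17/3 (t(g) = 3 - (-4)*2/3 = 3 - ⅓*(-8) = 3 + 8/3 = 17/3)
G(N) = 86/3 (G(N) = 6 + (-2)²*(17/3) = 6 + 4*(17/3) = 6 + 68/3 = 86/3)
H(C, c) = 8*C + 8*c (H(C, c) = 8*(C + c) = 8*C + 8*c)
1/(H(-75, K(8)) + G(243)) = 1/((8*(-75) + 8*15) + 86/3) = 1/((-600 + 120) + 86/3) = 1/(-480 + 86/3) = 1/(-1354/3) = -3/1354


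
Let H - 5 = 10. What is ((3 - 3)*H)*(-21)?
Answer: 0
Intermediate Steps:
H = 15 (H = 5 + 10 = 15)
((3 - 3)*H)*(-21) = ((3 - 3)*15)*(-21) = (0*15)*(-21) = 0*(-21) = 0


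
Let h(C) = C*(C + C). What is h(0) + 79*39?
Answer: 3081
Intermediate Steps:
h(C) = 2*C**2 (h(C) = C*(2*C) = 2*C**2)
h(0) + 79*39 = 2*0**2 + 79*39 = 2*0 + 3081 = 0 + 3081 = 3081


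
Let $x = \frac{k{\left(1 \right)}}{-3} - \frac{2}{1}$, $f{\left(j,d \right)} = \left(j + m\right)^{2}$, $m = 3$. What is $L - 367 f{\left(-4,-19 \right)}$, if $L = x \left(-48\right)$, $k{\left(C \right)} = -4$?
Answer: $-335$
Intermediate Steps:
$f{\left(j,d \right)} = \left(3 + j\right)^{2}$ ($f{\left(j,d \right)} = \left(j + 3\right)^{2} = \left(3 + j\right)^{2}$)
$x = - \frac{2}{3}$ ($x = - \frac{4}{-3} - \frac{2}{1} = \left(-4\right) \left(- \frac{1}{3}\right) - 2 = \frac{4}{3} - 2 = - \frac{2}{3} \approx -0.66667$)
$L = 32$ ($L = \left(- \frac{2}{3}\right) \left(-48\right) = 32$)
$L - 367 f{\left(-4,-19 \right)} = 32 - 367 \left(3 - 4\right)^{2} = 32 - 367 \left(-1\right)^{2} = 32 - 367 = -335$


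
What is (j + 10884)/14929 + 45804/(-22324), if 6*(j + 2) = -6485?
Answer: -697510007/499912494 ≈ -1.3953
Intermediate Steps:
j = -6497/6 (j = -2 + (1/6)*(-6485) = -2 - 6485/6 = -6497/6 ≈ -1082.8)
(j + 10884)/14929 + 45804/(-22324) = (-6497/6 + 10884)/14929 + 45804/(-22324) = (58807/6)*(1/14929) + 45804*(-1/22324) = 58807/89574 - 11451/5581 = -697510007/499912494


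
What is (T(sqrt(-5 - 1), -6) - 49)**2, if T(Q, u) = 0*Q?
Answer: 2401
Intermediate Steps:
T(Q, u) = 0
(T(sqrt(-5 - 1), -6) - 49)**2 = (0 - 49)**2 = (-49)**2 = 2401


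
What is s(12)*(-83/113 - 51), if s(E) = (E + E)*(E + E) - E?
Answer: -3297144/113 ≈ -29178.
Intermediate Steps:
s(E) = -E + 4*E² (s(E) = (2*E)*(2*E) - E = 4*E² - E = -E + 4*E²)
s(12)*(-83/113 - 51) = (12*(-1 + 4*12))*(-83/113 - 51) = (12*(-1 + 48))*(-83*1/113 - 51) = (12*47)*(-83/113 - 51) = 564*(-5846/113) = -3297144/113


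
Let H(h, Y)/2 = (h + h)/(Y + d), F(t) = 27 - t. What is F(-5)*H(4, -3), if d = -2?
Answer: -512/5 ≈ -102.40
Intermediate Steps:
H(h, Y) = 4*h/(-2 + Y) (H(h, Y) = 2*((h + h)/(Y - 2)) = 2*((2*h)/(-2 + Y)) = 2*(2*h/(-2 + Y)) = 4*h/(-2 + Y))
F(-5)*H(4, -3) = (27 - 1*(-5))*(4*4/(-2 - 3)) = (27 + 5)*(4*4/(-5)) = 32*(4*4*(-⅕)) = 32*(-16/5) = -512/5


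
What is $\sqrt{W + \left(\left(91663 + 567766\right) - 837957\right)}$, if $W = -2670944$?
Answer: $24 i \sqrt{4947} \approx 1688.0 i$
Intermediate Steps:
$\sqrt{W + \left(\left(91663 + 567766\right) - 837957\right)} = \sqrt{-2670944 + \left(\left(91663 + 567766\right) - 837957\right)} = \sqrt{-2670944 + \left(659429 - 837957\right)} = \sqrt{-2670944 - 178528} = \sqrt{-2849472} = 24 i \sqrt{4947}$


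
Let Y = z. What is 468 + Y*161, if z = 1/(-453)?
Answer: 211843/453 ≈ 467.64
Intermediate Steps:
z = -1/453 ≈ -0.0022075
Y = -1/453 ≈ -0.0022075
468 + Y*161 = 468 - 1/453*161 = 468 - 161/453 = 211843/453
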